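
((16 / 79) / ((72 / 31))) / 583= 62 / 414513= 0.00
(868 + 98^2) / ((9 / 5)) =52360 / 9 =5817.78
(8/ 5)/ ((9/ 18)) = 16/ 5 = 3.20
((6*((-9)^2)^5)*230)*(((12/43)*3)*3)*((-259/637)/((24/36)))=-28841704265439720/3913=-7370739653830.75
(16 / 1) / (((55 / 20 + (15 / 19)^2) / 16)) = 369664 / 4871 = 75.89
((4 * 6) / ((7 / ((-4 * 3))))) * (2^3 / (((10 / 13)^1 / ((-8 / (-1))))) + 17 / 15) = -24288 / 7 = -3469.71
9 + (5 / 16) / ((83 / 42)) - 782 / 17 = -24463 / 664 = -36.84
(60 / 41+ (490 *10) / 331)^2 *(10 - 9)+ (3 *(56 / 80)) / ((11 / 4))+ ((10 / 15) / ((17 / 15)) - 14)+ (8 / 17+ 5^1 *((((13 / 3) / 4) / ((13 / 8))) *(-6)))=40026204030474 / 172200858335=232.44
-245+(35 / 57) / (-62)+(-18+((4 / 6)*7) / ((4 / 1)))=-462677 / 1767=-261.84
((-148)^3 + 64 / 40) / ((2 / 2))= -16208952 / 5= -3241790.40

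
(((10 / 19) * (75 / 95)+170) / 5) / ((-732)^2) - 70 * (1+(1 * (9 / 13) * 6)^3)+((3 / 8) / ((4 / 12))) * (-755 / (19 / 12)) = -298728507275569 / 53121390426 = -5623.51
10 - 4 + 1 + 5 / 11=7.45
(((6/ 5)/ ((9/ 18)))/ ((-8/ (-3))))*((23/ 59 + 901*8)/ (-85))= -765531/ 10030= -76.32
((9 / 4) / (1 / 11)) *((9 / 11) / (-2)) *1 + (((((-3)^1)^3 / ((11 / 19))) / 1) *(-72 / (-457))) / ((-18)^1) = -390771 / 40216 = -9.72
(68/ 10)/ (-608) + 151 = 229503/ 1520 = 150.99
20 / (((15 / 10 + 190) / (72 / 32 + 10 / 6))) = 470 / 1149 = 0.41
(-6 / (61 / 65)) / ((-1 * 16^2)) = 195 / 7808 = 0.02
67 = 67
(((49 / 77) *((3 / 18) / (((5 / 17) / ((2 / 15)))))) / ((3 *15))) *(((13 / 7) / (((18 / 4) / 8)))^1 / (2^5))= 221 / 2004750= 0.00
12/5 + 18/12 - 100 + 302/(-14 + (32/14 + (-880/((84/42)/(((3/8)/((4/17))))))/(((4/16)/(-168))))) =-1584965769/16492990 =-96.10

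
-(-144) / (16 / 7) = 63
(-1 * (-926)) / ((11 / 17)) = 15742 / 11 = 1431.09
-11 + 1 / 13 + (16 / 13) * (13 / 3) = -5.59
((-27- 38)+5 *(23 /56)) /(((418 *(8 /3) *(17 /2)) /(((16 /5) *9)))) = -19035 /99484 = -0.19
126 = 126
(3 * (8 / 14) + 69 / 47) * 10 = 10470 / 329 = 31.82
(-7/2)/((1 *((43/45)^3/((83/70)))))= -1512675/318028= -4.76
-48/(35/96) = -4608/35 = -131.66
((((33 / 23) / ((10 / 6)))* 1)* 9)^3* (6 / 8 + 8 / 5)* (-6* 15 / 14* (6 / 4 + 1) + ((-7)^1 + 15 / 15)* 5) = -4288650748173 / 85169000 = -50354.60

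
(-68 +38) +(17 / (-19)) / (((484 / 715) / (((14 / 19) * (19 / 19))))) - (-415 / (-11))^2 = -127052395 / 87362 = -1454.32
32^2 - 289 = 735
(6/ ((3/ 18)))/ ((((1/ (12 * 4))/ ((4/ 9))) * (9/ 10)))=2560/ 3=853.33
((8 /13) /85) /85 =8 /93925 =0.00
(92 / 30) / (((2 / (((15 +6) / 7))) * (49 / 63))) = 207 / 35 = 5.91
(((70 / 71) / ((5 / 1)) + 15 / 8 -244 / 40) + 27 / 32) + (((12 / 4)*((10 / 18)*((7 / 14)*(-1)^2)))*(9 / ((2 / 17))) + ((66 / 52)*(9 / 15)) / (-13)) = 116164437 / 1919840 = 60.51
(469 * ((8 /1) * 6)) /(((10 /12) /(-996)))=-134531712 /5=-26906342.40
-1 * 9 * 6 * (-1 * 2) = 108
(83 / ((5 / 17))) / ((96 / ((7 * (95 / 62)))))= 31.53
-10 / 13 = -0.77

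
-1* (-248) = 248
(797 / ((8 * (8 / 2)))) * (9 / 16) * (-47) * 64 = -337131 / 8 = -42141.38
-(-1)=1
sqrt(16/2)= 2.83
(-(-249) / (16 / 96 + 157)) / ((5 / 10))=2988 / 943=3.17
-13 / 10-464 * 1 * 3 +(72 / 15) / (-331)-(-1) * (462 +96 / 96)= -3079341 / 3310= -930.31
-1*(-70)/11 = 70/11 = 6.36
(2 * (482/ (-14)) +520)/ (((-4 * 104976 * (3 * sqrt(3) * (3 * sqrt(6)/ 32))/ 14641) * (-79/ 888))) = 3421484572 * sqrt(2)/ 32654097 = 148.18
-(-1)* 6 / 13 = 6 / 13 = 0.46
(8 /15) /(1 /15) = 8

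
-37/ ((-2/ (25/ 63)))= 925/ 126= 7.34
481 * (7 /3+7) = 13468 /3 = 4489.33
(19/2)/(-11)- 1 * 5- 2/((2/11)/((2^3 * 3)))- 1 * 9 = -6135/22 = -278.86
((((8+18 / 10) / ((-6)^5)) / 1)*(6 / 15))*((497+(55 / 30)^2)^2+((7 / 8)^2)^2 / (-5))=-20350634030111 / 161243136000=-126.21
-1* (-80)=80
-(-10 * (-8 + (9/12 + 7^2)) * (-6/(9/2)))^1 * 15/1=-8350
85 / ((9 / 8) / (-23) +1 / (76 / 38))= 15640 / 83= 188.43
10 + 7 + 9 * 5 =62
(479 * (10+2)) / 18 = 958 / 3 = 319.33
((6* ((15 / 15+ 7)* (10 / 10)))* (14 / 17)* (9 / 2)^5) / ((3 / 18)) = 7440174 / 17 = 437657.29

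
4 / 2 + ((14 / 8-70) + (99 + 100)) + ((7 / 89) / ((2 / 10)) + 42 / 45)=715969 / 5340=134.08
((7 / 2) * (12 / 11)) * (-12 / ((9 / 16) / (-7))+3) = 6398 / 11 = 581.64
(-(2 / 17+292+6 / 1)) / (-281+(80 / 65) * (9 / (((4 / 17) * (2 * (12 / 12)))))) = 65884 / 56899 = 1.16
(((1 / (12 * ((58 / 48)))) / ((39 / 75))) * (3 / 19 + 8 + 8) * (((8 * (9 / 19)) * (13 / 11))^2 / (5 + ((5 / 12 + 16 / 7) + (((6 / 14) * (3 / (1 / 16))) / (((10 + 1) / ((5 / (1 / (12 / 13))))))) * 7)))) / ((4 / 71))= 20051077737600 / 1790416011901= 11.20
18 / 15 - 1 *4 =-14 / 5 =-2.80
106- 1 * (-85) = 191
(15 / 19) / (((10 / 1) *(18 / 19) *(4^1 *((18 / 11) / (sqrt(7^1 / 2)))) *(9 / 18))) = 11 *sqrt(14) / 864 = 0.05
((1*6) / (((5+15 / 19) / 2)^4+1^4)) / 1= 390963 / 4640473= 0.08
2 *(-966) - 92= -2024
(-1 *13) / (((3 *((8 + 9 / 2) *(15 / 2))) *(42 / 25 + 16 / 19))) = -494 / 26955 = -0.02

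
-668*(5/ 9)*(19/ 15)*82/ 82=-470.07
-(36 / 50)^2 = -0.52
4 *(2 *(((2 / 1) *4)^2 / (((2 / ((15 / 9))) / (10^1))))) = 12800 / 3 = 4266.67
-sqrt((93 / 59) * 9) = -3 * sqrt(5487) / 59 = -3.77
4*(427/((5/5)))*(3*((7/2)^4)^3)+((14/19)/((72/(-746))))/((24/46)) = 9095843400311969/525312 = 17315125868.65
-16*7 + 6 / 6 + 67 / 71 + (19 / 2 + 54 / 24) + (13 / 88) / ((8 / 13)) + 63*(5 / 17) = -67584705 / 849728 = -79.54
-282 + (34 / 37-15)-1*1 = -10992 / 37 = -297.08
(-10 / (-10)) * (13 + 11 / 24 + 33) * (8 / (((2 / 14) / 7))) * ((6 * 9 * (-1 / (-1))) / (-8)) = -491715 / 4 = -122928.75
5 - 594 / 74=-112 / 37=-3.03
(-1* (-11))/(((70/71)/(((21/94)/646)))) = 0.00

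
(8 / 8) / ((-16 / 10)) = -5 / 8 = -0.62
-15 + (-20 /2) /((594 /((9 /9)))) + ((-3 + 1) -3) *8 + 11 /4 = -52.27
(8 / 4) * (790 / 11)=1580 / 11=143.64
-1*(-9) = 9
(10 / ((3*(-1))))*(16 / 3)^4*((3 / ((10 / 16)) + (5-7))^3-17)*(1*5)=-81133568 / 1215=-66776.60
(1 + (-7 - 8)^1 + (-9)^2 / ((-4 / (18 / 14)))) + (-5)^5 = -88621 / 28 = -3165.04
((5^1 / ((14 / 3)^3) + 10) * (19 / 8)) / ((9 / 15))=2619625 / 65856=39.78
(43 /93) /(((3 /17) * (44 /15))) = 3655 /4092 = 0.89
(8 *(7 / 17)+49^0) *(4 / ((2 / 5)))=730 / 17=42.94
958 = 958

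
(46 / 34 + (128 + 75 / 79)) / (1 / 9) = 1574964 / 1343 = 1172.72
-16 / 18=-8 / 9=-0.89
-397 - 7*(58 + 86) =-1405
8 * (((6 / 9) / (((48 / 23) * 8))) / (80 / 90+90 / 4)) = 23 / 1684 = 0.01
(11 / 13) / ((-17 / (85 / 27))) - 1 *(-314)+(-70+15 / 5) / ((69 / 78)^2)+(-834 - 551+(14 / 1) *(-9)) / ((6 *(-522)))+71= 299.71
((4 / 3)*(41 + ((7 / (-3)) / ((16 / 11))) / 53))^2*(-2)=-10863267529 / 1820232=-5968.07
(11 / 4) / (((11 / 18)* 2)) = 9 / 4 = 2.25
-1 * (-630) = 630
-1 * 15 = -15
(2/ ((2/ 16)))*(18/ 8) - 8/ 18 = 320/ 9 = 35.56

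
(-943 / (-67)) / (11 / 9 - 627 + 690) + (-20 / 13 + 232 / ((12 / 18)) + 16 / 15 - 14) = 2520316553 / 7551570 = 333.75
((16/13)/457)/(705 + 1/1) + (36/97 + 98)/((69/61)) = 1220684764270/14036378889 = 86.97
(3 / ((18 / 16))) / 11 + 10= 338 / 33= 10.24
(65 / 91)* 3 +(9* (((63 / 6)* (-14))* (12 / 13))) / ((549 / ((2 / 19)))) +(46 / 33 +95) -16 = 286452454 / 3480477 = 82.30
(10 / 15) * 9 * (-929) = -5574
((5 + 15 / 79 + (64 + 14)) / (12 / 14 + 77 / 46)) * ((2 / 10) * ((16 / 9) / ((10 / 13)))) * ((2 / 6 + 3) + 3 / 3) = 2861080768 / 43459875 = 65.83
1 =1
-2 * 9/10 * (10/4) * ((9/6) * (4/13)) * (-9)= 243/13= 18.69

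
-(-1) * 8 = 8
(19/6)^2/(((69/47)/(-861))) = -4869529/828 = -5881.07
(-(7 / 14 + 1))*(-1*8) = 12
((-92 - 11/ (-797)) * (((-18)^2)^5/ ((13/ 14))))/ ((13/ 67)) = -245532440630785222656/ 134693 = -1822904238756173.09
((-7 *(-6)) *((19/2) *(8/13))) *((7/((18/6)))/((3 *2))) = 3724/39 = 95.49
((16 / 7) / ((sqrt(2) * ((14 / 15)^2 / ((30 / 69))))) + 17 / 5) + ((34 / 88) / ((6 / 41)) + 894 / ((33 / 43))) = 4500 * sqrt(2) / 7889 + 1545653 / 1320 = 1171.76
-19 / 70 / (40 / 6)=-57 / 1400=-0.04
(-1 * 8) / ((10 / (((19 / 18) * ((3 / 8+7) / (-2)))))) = 1121 / 360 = 3.11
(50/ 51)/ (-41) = -0.02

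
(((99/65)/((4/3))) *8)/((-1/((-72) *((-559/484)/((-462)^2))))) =-1161/326095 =-0.00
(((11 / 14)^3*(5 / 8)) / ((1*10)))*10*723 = 4811565 / 21952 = 219.19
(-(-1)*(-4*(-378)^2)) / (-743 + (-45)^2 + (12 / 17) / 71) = -445.81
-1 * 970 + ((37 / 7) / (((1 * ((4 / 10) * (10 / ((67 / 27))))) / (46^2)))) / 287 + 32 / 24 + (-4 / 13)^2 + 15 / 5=-8629838066 / 9167067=-941.40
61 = 61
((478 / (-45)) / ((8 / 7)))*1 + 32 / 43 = -66179 / 7740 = -8.55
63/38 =1.66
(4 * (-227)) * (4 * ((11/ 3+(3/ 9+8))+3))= -54480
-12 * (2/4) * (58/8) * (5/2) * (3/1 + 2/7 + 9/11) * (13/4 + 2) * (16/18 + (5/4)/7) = -3081395/1232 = -2501.13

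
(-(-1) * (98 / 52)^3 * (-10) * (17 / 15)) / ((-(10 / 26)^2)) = 2000033 / 3900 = 512.83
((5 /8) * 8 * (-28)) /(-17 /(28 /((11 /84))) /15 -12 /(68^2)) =1427428800 /80503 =17731.37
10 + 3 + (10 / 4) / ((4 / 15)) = 179 / 8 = 22.38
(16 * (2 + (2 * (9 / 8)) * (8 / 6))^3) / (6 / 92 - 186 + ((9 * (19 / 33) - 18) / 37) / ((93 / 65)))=-1160764000 / 108053731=-10.74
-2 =-2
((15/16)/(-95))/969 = -1/98192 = -0.00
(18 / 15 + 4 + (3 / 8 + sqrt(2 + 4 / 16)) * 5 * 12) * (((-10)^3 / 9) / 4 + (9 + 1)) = -18832 / 9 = -2092.44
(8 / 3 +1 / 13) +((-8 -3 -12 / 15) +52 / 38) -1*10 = -65534 / 3705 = -17.69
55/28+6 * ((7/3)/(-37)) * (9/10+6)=-3349/5180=-0.65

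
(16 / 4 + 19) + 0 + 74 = 97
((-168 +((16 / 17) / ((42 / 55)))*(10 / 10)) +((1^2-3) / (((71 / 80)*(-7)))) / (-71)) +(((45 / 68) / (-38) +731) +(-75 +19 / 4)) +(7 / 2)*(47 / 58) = 496.80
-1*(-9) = 9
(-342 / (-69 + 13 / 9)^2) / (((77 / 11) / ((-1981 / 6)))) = 68769 / 19456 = 3.53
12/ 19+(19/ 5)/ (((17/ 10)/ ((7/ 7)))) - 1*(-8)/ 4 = 1572/ 323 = 4.87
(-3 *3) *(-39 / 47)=351 / 47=7.47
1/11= 0.09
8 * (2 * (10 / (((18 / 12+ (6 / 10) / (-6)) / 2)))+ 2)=1712 / 7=244.57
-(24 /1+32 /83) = -2024 /83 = -24.39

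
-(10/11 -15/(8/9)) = 1405/88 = 15.97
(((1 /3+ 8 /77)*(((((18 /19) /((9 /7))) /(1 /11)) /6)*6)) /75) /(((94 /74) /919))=6868606 /200925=34.18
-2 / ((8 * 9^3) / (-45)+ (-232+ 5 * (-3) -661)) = 5 / 2594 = 0.00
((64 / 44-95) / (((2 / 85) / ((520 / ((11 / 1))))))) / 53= -22740900 / 6413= -3546.06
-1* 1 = -1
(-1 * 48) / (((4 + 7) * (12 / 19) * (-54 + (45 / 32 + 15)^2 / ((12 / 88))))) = -0.00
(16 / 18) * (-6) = -16 / 3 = -5.33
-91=-91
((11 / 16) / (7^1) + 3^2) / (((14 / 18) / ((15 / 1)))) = 137565 / 784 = 175.47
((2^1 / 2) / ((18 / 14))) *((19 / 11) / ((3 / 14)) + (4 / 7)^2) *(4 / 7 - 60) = -5641792 / 14553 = -387.67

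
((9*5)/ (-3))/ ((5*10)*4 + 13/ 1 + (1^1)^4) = -15/ 214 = -0.07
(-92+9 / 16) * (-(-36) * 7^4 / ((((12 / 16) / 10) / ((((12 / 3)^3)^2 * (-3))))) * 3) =3884724264960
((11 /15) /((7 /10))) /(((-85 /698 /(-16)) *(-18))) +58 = 808922 /16065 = 50.35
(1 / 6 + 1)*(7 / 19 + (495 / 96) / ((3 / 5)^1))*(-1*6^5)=-3089583 / 38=-81304.82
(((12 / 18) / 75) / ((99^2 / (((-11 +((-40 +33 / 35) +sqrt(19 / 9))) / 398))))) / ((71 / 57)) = -11096 / 121168537875 +19* sqrt(19) / 31157624025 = -0.00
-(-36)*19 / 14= 342 / 7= 48.86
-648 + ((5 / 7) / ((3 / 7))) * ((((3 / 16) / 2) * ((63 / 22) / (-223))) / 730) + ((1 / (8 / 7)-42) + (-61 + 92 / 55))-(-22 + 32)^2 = -97236160331 / 114604160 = -848.45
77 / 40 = 1.92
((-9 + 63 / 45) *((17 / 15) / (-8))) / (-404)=-323 / 121200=-0.00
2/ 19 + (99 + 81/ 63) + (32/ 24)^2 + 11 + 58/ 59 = 8061743/ 70623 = 114.15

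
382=382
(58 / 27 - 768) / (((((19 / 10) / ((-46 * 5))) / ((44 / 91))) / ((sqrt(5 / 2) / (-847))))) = -1941200 * sqrt(10) / 73359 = -83.68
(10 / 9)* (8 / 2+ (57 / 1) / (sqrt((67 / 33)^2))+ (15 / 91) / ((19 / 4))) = 37196410 / 1042587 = 35.68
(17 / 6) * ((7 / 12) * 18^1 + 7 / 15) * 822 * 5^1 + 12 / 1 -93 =765755 / 6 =127625.83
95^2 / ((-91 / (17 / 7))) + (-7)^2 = -122212 / 637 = -191.86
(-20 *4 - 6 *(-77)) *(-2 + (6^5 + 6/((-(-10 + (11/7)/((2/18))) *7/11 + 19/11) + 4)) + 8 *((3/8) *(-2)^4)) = 50808674/17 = 2988745.53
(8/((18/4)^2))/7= 32/567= 0.06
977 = 977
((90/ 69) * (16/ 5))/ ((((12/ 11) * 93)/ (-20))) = -1760/ 2139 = -0.82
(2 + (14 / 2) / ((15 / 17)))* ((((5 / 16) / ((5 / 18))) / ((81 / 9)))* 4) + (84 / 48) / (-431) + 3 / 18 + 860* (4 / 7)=89886901 / 181020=496.56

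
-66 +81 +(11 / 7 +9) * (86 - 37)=533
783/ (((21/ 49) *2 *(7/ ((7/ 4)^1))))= 1827/ 8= 228.38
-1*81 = -81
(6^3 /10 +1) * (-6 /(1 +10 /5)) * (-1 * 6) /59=1356 /295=4.60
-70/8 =-35/4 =-8.75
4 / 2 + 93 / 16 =125 / 16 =7.81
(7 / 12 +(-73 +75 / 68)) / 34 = -3637 / 1734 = -2.10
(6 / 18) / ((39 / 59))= 59 / 117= 0.50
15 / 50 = 3 / 10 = 0.30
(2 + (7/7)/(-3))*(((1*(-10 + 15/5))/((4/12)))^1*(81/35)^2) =-6561/35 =-187.46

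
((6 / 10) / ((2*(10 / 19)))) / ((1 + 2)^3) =19 / 900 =0.02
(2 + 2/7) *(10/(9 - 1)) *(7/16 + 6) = 515/28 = 18.39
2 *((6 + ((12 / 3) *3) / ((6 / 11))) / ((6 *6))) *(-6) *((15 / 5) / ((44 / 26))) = -182 / 11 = -16.55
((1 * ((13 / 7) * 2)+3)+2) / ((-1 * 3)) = -61 / 21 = -2.90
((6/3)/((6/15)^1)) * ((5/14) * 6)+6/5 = 417/35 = 11.91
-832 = -832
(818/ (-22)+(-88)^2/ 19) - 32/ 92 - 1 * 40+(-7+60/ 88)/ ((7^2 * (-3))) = 466505561/ 1413258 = 330.09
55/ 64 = 0.86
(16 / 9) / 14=8 / 63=0.13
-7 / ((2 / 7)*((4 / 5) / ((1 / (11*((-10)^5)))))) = 49 / 1760000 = 0.00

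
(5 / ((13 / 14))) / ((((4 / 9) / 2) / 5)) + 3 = 1614 / 13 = 124.15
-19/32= -0.59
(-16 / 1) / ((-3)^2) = -16 / 9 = -1.78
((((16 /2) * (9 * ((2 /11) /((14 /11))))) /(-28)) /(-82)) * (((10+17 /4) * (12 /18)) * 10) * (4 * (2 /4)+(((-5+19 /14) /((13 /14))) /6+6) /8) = 474525 /417872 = 1.14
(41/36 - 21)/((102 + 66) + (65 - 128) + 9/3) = -715/3888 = -0.18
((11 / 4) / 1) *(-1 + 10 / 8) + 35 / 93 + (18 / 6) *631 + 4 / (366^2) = 31461431317 / 16610544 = 1894.06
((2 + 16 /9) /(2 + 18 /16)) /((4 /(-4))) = -272 /225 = -1.21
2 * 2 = 4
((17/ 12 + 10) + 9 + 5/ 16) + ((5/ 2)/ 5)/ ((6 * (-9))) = 8951/ 432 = 20.72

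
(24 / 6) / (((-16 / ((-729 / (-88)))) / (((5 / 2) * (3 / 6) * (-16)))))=3645 / 88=41.42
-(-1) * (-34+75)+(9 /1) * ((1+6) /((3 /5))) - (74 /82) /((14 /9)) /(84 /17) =2344625 /16072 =145.88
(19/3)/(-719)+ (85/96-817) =-18777367/23008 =-816.12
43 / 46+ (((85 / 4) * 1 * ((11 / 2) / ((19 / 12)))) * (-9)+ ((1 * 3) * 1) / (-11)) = -3190310 / 4807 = -663.68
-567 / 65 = -8.72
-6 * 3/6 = -3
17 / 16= 1.06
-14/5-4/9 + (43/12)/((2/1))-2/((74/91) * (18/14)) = -44831/13320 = -3.37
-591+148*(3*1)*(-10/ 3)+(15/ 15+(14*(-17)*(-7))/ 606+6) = -624559/ 303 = -2061.25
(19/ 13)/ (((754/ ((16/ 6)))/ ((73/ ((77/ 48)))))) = 88768/ 377377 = 0.24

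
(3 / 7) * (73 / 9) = 73 / 21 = 3.48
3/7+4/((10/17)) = 253/35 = 7.23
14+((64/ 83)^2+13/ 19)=1999855/ 130891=15.28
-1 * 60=-60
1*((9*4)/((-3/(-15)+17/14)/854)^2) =14294593600/1089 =13126348.58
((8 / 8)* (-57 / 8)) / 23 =-57 / 184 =-0.31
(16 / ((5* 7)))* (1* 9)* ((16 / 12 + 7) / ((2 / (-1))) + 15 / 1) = 312 / 7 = 44.57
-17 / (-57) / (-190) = -17 / 10830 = -0.00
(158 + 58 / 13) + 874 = 13474 / 13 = 1036.46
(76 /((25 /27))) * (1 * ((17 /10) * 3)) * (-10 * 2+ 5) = -156978 /25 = -6279.12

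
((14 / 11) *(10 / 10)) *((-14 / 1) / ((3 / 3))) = -196 / 11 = -17.82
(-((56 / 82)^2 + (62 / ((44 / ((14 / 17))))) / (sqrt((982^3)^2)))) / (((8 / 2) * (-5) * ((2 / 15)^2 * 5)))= 1249495346906289 / 4762815584196736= 0.26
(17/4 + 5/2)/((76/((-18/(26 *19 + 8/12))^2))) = 19683/167371456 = 0.00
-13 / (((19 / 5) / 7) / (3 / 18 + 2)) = -51.89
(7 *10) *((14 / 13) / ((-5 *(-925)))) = 196 / 12025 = 0.02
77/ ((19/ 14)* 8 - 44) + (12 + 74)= 19413/ 232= 83.68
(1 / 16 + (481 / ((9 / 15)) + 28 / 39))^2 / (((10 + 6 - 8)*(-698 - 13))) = -113.21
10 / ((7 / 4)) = 40 / 7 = 5.71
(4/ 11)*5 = 20/ 11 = 1.82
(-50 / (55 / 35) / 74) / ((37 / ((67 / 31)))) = -11725 / 466829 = -0.03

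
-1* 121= -121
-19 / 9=-2.11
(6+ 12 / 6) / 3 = 2.67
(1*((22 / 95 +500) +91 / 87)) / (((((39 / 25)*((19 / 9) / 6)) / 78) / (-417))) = -310978008540 / 10469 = -29704652.64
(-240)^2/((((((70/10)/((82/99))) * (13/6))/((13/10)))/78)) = 24560640/77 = 318969.35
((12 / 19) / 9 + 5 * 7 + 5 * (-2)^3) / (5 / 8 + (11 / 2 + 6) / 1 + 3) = -2248 / 6897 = -0.33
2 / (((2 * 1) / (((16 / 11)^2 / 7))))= 256 / 847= 0.30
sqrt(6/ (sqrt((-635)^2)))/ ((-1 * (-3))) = sqrt(3810)/ 1905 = 0.03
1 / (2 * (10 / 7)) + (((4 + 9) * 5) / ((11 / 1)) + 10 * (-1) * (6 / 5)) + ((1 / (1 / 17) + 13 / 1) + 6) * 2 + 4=70.26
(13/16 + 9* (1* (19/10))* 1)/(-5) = -1433/400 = -3.58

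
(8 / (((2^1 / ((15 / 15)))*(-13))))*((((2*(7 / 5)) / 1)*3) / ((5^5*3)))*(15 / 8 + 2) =-217 / 203125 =-0.00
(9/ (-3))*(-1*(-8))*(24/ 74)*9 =-2592/ 37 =-70.05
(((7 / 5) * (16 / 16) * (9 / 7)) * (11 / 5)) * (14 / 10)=693 / 125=5.54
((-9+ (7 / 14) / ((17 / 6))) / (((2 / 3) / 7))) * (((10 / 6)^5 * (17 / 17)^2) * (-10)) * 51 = 5468750 / 9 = 607638.89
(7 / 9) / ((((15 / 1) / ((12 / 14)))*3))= 2 / 135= 0.01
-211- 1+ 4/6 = -634/3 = -211.33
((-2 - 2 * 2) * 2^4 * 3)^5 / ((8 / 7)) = -1733686198272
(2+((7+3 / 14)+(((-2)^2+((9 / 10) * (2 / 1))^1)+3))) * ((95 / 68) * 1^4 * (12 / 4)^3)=679.51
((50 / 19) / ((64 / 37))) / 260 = 185 / 31616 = 0.01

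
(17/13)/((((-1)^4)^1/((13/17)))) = 1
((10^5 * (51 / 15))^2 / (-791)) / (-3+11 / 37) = 42772000000 / 791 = 54073324.91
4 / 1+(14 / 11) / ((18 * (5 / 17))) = 2099 / 495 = 4.24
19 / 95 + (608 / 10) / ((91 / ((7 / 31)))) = 0.35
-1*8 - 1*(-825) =817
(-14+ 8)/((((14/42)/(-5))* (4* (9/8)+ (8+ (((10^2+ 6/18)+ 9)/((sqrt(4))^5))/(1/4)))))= 540/157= 3.44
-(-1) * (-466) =-466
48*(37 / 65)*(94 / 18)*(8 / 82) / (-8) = -13912 / 7995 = -1.74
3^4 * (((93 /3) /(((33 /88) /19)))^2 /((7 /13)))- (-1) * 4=2597744476 /7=371106353.71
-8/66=-4/33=-0.12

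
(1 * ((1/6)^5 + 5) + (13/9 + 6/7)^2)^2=15394393697761/145179288576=106.04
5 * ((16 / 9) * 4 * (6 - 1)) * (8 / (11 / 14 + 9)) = 179200 / 1233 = 145.34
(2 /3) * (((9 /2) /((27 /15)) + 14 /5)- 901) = -8957 /15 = -597.13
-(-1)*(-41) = -41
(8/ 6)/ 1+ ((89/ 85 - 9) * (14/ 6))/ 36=1877/ 2295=0.82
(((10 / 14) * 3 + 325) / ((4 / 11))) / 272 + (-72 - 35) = -394861 / 3808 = -103.69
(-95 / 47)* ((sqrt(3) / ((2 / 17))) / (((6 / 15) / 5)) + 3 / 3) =-40375* sqrt(3) / 188 -95 / 47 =-374.00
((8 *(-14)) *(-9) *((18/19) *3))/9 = 6048/19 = 318.32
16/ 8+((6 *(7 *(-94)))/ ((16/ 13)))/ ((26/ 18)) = -8875/ 4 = -2218.75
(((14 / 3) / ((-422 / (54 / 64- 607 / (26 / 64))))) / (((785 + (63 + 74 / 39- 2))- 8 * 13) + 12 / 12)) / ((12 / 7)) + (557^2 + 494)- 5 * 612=724232959884625 / 2353828224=307683.01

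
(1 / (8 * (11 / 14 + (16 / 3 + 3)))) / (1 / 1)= 21 / 1532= 0.01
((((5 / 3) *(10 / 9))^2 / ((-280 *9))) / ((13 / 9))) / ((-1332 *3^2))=125 / 1590543864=0.00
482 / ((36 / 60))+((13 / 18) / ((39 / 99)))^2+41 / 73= 2121469 / 2628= 807.26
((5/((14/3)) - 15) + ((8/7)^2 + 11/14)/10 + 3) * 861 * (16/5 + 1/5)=-4393191/140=-31379.94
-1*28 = -28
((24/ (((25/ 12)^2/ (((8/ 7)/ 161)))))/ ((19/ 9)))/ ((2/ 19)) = 124416/ 704375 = 0.18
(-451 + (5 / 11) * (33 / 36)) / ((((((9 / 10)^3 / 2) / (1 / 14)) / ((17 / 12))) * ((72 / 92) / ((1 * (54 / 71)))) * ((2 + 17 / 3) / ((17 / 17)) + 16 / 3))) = -264267125 / 28260414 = -9.35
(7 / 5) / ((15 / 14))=98 / 75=1.31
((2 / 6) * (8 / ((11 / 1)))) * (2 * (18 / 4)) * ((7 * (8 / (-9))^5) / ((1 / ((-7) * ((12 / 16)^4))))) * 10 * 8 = 4014080 / 2673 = 1501.71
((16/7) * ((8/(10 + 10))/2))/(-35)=-16/1225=-0.01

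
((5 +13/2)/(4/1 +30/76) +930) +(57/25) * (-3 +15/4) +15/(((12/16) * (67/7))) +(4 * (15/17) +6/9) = 53675011769/57063900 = 940.61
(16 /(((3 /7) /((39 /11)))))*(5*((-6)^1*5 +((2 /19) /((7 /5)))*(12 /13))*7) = -28980000 /209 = -138660.29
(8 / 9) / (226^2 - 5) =8 / 459639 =0.00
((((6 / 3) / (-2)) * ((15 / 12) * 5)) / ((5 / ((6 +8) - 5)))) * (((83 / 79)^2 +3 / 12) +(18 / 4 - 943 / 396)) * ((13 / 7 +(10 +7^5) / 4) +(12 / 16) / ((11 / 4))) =-27796677444075 / 169156064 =-164325.63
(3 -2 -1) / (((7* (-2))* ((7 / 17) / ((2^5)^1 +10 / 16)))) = 0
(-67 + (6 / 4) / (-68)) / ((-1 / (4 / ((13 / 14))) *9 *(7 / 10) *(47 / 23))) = 2096450 / 93483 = 22.43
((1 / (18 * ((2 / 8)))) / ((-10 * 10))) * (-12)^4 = -46.08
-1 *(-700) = 700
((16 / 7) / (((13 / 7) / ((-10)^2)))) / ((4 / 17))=6800 / 13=523.08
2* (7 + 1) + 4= 20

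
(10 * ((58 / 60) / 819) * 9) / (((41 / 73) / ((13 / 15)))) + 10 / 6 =23642 / 12915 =1.83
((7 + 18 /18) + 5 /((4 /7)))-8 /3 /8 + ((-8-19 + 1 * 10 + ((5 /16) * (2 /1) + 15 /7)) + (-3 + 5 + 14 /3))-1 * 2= 1151 /168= 6.85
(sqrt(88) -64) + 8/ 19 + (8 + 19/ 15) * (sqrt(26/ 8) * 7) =-1208/ 19 + 2 * sqrt(22) + 973 * sqrt(13)/ 30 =62.74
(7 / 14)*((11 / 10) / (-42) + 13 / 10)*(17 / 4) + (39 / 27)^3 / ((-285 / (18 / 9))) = 124990589 / 46539360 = 2.69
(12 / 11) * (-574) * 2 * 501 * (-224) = 140545256.73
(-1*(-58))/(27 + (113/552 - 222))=-32016/107527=-0.30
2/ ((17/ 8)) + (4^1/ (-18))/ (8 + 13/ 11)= 14170/ 15453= 0.92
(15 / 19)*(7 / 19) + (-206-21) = -81842 / 361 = -226.71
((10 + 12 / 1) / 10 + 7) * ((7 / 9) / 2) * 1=161 / 45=3.58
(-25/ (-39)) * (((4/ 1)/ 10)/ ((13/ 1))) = 10/ 507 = 0.02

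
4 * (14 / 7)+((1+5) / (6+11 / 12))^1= 736 / 83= 8.87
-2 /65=-0.03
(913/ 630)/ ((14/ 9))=913/ 980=0.93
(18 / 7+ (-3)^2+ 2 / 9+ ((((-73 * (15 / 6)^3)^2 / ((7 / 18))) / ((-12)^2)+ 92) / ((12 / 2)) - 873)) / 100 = 39045583 / 1290240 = 30.26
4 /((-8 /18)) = -9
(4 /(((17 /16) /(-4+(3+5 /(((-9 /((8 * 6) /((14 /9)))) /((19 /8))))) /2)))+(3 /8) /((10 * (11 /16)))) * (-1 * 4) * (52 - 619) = -182361132 /935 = -195038.64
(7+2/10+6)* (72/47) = 4752/235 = 20.22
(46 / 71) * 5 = 230 / 71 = 3.24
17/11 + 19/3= 260/33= 7.88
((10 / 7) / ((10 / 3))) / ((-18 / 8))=-4 / 21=-0.19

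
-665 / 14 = -95 / 2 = -47.50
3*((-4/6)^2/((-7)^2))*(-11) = -44/147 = -0.30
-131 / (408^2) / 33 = -131 / 5493312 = -0.00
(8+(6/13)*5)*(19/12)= 1273/78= 16.32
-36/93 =-12/31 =-0.39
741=741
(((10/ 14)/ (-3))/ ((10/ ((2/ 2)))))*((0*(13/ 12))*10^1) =0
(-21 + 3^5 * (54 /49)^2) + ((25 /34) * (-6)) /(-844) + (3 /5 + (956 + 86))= 226803294679 /172247740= 1316.73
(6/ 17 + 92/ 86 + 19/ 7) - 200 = -1002231/ 5117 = -195.86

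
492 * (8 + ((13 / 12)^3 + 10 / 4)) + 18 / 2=835277 / 144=5800.53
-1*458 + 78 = -380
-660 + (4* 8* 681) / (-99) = -880.12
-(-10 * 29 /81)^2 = -84100 /6561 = -12.82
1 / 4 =0.25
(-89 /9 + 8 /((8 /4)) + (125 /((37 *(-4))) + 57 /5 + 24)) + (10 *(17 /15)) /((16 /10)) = 119047 /3330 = 35.75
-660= -660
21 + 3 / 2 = 45 / 2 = 22.50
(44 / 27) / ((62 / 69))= 506 / 279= 1.81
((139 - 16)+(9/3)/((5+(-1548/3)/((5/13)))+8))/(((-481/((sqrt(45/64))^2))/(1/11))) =-18384165/1124739616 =-0.02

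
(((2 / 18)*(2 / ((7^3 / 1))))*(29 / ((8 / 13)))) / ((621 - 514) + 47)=377 / 1901592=0.00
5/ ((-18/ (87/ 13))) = -145/ 78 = -1.86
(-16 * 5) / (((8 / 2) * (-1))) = 20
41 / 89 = 0.46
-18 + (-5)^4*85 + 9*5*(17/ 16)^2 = 13608397/ 256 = 53157.80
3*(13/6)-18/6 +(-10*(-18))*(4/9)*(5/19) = 933/38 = 24.55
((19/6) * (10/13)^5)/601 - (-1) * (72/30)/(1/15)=24100836044/669441279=36.00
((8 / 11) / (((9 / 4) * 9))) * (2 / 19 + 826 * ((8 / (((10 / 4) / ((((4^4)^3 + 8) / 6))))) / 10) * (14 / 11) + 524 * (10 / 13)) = 2044626759193792 / 60521175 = 33783659.34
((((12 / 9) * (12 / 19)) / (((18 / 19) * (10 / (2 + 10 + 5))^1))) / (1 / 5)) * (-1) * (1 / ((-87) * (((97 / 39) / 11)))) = 9724 / 25317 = 0.38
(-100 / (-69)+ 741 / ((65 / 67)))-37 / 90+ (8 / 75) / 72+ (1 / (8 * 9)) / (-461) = 43791809999 / 57256200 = 764.84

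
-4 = -4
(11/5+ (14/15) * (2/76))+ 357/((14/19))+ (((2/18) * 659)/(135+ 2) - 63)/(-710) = 8097235753/16633170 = 486.81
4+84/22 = 86/11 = 7.82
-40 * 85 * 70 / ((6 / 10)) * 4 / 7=-680000 / 3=-226666.67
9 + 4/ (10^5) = 225001/ 25000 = 9.00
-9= -9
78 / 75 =26 / 25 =1.04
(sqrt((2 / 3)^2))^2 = 4 / 9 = 0.44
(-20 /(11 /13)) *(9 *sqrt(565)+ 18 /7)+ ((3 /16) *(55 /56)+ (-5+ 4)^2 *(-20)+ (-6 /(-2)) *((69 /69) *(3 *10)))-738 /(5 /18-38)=27695287 /956032-2340 *sqrt(565) /11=-5027.50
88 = 88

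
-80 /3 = -26.67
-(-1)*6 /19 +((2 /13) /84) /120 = 393139 /1244880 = 0.32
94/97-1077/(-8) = 105221/776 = 135.59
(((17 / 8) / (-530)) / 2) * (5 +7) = -51 / 2120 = -0.02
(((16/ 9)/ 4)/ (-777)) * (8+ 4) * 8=-128/ 2331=-0.05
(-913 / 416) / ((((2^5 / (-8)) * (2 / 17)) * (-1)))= -15521 / 3328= -4.66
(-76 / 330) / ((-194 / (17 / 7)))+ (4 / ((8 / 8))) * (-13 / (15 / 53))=-20584241 / 112035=-183.73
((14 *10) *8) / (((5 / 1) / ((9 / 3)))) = 672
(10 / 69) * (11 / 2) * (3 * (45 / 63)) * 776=213400 / 161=1325.47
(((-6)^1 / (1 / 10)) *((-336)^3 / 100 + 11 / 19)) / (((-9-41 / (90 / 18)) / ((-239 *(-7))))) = -1808664316158 / 817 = -2213787412.68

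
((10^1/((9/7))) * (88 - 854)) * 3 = -53620/3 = -17873.33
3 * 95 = 285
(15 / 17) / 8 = 15 / 136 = 0.11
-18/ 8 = -9/ 4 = -2.25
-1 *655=-655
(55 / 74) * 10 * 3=825 / 37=22.30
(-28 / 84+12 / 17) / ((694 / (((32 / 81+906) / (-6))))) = -0.08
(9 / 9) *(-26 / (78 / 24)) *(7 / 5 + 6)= -296 / 5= -59.20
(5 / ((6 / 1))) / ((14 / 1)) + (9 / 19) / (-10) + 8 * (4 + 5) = 574657 / 7980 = 72.01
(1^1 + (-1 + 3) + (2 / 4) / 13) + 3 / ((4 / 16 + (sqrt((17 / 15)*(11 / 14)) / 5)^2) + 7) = 6862421 / 1988974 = 3.45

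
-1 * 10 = -10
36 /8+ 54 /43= 495 /86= 5.76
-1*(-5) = 5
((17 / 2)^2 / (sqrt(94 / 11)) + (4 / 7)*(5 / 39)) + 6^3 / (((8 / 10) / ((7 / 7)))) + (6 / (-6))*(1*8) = 289*sqrt(1034) / 376 + 71546 / 273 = 286.79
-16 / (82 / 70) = -560 / 41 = -13.66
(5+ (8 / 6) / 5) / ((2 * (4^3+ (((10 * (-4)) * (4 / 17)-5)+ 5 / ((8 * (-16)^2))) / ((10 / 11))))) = 2750464 / 50291445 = 0.05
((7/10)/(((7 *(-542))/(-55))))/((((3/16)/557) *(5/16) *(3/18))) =784256/1355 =578.79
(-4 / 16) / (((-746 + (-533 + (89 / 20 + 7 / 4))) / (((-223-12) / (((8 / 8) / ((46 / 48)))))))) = -27025 / 610944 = -0.04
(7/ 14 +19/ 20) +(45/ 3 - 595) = -578.55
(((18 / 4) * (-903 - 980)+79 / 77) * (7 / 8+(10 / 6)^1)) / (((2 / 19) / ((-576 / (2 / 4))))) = 18146615988 / 77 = 235670337.51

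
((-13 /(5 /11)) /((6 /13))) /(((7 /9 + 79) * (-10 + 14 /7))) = 5577 /57440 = 0.10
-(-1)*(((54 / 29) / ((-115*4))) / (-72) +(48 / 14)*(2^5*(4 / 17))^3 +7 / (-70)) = 2685513330077 / 1835103760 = 1463.41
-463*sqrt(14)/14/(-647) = 463*sqrt(14)/9058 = 0.19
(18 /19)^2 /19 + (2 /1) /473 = 166970 /3244307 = 0.05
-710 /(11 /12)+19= -8311 /11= -755.55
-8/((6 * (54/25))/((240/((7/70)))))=-40000/27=-1481.48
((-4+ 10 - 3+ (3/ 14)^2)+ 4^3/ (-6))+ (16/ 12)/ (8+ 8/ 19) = -43879/ 5880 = -7.46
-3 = -3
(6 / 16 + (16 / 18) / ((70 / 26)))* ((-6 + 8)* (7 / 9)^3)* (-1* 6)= -87073 / 21870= -3.98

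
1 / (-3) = -1 / 3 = -0.33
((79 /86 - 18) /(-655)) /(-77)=-1469 /4337410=-0.00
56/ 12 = 14/ 3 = 4.67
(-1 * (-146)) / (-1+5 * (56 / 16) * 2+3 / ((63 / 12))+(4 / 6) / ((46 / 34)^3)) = 18652011 / 4451012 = 4.19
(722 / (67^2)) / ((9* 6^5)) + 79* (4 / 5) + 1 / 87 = 1439734613257 / 22776467760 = 63.21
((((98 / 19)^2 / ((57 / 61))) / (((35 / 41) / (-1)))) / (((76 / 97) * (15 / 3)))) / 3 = -83210771 / 29322225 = -2.84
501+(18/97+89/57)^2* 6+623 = 11640092990/10189947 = 1142.31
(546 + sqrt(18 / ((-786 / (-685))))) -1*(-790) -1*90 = sqrt(269205) / 131 + 1246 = 1249.96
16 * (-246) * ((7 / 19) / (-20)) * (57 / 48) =861 / 10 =86.10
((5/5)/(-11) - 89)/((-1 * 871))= 980/9581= 0.10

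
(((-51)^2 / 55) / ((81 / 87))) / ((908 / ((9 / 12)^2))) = 25143 / 799040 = 0.03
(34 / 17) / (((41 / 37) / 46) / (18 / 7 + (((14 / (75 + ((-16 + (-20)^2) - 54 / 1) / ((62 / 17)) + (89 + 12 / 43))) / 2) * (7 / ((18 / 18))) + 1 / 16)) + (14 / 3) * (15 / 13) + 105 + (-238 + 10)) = -2378483246334 / 139862974558459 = -0.02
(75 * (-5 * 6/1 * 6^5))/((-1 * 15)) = 1166400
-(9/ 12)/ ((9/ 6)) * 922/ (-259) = 461/ 259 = 1.78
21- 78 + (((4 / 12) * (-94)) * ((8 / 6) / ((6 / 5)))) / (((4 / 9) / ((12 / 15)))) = -119.67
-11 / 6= -1.83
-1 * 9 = -9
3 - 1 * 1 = 2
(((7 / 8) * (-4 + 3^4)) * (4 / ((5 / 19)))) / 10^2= 10.24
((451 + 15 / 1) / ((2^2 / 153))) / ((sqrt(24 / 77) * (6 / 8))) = 3961 * sqrt(462) / 2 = 42569.23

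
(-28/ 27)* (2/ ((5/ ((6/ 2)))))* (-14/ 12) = 196/ 135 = 1.45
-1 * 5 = -5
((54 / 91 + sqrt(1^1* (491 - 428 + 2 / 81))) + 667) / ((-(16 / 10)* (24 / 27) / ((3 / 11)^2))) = -35.33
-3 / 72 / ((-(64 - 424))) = -1 / 8640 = -0.00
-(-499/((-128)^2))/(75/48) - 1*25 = -639501/25600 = -24.98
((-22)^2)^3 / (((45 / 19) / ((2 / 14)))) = 2154218176 / 315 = 6838787.86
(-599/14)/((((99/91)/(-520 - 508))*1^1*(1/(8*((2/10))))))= 32020144/495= 64687.16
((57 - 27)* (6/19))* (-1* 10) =-1800/19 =-94.74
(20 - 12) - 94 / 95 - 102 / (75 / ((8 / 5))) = 11482 / 2375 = 4.83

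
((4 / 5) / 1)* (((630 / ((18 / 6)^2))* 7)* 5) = 1960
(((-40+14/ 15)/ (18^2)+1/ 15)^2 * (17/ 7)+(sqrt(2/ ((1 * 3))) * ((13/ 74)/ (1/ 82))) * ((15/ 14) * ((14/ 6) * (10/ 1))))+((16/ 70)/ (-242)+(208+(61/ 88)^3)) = 1467133317216131/ 7042042022400+13325 * sqrt(6)/ 111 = 502.39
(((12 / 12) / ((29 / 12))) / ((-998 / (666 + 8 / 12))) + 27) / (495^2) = 386717 / 3545756775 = 0.00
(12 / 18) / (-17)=-2 / 51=-0.04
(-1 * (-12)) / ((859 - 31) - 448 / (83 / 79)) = 249 / 8333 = 0.03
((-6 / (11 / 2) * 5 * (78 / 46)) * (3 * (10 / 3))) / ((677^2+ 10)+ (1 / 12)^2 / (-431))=-290459520 / 1439385395767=-0.00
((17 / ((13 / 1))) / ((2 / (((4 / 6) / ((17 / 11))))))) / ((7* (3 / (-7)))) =-11 / 117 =-0.09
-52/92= -13/23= -0.57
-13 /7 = -1.86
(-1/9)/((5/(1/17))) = -1/765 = -0.00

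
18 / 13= 1.38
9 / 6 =3 / 2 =1.50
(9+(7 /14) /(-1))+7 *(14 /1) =213 /2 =106.50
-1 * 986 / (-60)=493 / 30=16.43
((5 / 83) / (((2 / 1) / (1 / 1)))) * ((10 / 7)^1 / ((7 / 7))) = 25 / 581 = 0.04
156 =156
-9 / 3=-3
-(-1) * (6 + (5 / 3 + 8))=47 / 3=15.67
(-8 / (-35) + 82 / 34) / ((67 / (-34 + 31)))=-4713 / 39865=-0.12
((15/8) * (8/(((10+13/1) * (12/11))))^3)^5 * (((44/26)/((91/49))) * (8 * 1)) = 0.00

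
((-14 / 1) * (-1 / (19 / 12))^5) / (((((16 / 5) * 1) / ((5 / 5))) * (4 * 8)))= 34020 / 2476099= 0.01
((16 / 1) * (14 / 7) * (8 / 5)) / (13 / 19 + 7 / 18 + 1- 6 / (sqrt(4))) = -87552 / 1585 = -55.24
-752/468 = -188/117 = -1.61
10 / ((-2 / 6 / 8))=-240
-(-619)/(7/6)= 3714/7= 530.57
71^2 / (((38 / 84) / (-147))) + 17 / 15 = -1638058.55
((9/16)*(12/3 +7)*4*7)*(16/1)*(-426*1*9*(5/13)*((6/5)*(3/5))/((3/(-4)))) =255068352/65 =3924128.49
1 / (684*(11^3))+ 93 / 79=84667651 / 71921916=1.18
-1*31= -31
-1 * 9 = -9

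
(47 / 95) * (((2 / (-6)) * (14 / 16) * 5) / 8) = -329 / 3648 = -0.09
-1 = -1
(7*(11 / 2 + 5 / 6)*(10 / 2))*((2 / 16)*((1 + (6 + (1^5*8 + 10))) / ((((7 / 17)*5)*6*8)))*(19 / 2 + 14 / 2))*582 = 8616025 / 128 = 67312.70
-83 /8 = -10.38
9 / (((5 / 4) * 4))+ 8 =49 / 5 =9.80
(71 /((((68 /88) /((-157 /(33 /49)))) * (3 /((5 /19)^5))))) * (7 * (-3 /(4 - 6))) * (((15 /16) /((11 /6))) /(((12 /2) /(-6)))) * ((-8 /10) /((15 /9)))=-21506743125 /926061026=-23.22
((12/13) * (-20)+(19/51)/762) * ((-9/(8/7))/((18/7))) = 457005017/8083296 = 56.54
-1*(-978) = 978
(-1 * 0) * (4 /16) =0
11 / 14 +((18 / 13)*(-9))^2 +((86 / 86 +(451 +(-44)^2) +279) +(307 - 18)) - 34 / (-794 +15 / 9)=17502498799 / 5623982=3112.12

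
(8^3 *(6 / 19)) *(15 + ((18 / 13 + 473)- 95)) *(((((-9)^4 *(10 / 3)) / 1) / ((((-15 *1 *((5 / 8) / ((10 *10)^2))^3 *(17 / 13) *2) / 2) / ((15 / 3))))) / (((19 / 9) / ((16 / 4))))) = -16930684073410560000000000 / 6137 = -2758788345023718429199.94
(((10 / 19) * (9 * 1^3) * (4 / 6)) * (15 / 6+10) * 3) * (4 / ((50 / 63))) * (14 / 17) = 158760 / 323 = 491.52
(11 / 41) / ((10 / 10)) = 11 / 41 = 0.27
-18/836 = -9/418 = -0.02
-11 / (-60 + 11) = 11 / 49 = 0.22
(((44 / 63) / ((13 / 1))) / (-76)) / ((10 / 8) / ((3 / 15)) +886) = -0.00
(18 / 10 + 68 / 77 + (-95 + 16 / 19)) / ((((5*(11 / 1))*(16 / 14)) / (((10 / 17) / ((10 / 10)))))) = -334569 / 390830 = -0.86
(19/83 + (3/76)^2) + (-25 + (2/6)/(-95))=-24.77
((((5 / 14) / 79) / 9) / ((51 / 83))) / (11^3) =415 / 675687474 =0.00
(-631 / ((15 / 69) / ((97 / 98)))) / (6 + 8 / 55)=-15485371 / 33124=-467.50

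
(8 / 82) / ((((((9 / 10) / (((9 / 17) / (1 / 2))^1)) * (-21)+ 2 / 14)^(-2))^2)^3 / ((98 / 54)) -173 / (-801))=172588092428035650743016044010413579850277764 / 382074700247209787085140110878382532421354613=0.45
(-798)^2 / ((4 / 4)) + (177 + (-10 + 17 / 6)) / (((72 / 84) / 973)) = 29865353 / 36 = 829593.14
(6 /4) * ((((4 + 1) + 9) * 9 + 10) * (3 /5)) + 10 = 662 /5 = 132.40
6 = 6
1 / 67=0.01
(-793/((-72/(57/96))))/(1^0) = 15067/2304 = 6.54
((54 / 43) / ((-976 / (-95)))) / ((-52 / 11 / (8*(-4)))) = 28215 / 34099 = 0.83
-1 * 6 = -6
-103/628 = -0.16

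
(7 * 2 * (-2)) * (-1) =28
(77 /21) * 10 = 110 /3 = 36.67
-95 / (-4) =95 / 4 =23.75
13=13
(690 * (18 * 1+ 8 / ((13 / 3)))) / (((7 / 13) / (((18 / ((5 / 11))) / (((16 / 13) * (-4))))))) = -204564.05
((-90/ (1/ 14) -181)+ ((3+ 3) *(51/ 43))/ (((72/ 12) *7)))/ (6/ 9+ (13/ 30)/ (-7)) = -13010700/ 5461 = -2382.48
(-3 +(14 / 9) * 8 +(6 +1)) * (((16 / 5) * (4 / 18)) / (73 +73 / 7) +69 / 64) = 8452909 / 473040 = 17.87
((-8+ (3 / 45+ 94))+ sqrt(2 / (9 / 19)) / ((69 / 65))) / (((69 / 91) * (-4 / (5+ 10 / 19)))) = -822367 / 5244 - 207025 * sqrt(38) / 361836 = -160.35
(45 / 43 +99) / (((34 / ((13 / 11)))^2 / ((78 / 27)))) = 525083 / 1503667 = 0.35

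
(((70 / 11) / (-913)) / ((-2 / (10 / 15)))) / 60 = 0.00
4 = 4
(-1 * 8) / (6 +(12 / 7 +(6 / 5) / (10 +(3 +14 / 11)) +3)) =-0.74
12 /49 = 0.24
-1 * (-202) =202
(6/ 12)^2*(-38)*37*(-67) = 47101/ 2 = 23550.50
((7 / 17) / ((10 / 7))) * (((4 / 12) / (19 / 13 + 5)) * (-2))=-0.03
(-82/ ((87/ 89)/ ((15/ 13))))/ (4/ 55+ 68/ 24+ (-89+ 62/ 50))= 60208500/ 52783393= 1.14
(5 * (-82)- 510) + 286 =-634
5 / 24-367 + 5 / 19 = -366.53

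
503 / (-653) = -503 / 653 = -0.77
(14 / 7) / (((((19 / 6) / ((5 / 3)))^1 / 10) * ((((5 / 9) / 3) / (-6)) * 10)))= -34.11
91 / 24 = 3.79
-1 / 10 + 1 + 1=19 / 10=1.90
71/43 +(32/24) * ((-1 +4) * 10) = 1791/43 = 41.65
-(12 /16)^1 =-3 /4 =-0.75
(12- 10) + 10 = 12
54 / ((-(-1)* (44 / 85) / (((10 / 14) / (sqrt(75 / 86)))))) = 765* sqrt(258) / 154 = 79.79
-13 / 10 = -1.30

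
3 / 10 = 0.30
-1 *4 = -4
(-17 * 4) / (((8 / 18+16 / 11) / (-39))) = 65637 / 47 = 1396.53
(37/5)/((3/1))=2.47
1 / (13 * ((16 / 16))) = 1 / 13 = 0.08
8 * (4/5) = 32/5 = 6.40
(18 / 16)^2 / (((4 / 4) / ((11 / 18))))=99 / 128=0.77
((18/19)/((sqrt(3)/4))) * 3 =72 * sqrt(3)/19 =6.56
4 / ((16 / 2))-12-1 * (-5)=-6.50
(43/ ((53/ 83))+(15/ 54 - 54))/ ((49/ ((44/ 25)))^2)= 12575288/ 715798125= 0.02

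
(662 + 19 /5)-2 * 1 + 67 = 3654 /5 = 730.80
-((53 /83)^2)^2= -7890481 /47458321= -0.17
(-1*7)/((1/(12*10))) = -840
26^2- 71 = 605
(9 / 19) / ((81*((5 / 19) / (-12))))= -4 / 15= -0.27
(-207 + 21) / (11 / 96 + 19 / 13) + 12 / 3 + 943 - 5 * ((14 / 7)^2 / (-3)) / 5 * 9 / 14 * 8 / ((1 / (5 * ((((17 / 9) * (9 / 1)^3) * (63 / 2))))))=2926874341 / 1967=1487988.99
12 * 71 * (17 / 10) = 7242 / 5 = 1448.40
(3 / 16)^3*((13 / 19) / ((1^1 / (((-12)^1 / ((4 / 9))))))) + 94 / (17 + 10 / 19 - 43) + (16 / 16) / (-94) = -1691779603 / 442585088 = -3.82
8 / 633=0.01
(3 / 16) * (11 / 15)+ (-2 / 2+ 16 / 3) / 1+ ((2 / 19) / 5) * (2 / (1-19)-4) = 59977 / 13680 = 4.38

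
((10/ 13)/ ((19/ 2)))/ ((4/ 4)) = 0.08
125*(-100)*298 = -3725000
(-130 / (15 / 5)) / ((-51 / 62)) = 8060 / 153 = 52.68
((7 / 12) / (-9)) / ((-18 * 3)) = 7 / 5832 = 0.00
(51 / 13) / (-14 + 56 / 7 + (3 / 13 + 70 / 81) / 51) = -210681 / 321065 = -0.66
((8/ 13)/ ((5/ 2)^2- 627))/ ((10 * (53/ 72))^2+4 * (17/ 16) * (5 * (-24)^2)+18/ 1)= -41472/ 515062865447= -0.00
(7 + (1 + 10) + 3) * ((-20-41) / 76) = -1281 / 76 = -16.86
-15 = -15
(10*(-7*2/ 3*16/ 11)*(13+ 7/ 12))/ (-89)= 10.36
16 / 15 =1.07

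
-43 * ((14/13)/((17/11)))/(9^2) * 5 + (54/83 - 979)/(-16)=59.30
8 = 8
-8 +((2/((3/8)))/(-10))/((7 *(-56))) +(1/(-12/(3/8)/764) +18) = -81577/5880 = -13.87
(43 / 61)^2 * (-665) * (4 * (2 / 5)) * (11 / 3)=-21640696 / 11163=-1938.61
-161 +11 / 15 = -2404 / 15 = -160.27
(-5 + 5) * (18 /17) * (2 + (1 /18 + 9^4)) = 0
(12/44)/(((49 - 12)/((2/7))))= 0.00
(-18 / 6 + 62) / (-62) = -59 / 62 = -0.95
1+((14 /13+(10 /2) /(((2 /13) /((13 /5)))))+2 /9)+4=21247 /234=90.80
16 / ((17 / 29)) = 464 / 17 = 27.29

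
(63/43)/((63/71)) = 71/43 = 1.65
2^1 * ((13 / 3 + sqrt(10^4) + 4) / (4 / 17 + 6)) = 5525 / 159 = 34.75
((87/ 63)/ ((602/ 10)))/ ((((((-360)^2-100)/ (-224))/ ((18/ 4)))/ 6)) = -2088/ 1948975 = -0.00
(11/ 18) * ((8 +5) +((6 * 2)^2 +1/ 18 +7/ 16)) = 249469/ 2592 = 96.25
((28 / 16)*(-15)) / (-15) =7 / 4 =1.75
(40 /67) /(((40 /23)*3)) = 23 /201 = 0.11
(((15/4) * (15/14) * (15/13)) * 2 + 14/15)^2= 3104829841/29811600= 104.15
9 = 9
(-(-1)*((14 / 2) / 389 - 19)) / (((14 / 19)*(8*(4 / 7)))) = -17537 / 3112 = -5.64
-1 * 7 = -7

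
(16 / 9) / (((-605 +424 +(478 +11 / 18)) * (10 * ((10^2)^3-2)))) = 8 / 13392473215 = 0.00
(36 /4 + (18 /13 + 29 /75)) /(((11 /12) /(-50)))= -587.52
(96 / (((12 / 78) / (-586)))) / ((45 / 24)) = -975104 / 5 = -195020.80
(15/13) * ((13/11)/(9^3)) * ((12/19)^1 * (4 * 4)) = 320/16929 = 0.02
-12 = -12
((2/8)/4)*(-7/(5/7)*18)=-441/40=-11.02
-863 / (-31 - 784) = 863 / 815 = 1.06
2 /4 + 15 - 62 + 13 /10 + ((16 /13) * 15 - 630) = -42688 /65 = -656.74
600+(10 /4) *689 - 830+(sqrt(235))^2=3455 /2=1727.50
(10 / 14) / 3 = 5 / 21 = 0.24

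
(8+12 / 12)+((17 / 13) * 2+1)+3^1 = 203 / 13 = 15.62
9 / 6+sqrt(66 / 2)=3 / 2+sqrt(33)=7.24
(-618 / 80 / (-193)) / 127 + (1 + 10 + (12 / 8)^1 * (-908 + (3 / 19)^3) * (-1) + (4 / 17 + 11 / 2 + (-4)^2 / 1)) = 159448631447967 / 114322245320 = 1394.73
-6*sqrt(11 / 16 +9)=-3*sqrt(155) / 2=-18.67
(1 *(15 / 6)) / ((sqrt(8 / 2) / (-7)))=-35 / 4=-8.75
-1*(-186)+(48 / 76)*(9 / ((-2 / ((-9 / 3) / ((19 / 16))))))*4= 77514 / 361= 214.72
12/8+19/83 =287/166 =1.73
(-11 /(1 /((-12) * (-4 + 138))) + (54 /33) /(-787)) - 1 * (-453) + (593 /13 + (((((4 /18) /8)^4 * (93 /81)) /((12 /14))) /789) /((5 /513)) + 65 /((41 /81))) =3359777157341252930023 /183443736390520320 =18315.03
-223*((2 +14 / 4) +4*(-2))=1115 / 2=557.50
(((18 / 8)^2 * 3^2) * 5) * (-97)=-353565 / 16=-22097.81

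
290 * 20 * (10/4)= 14500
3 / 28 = 0.11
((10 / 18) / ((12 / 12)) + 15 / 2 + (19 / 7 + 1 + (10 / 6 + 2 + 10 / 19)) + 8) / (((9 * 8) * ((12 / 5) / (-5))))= -1434175 / 2068416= -0.69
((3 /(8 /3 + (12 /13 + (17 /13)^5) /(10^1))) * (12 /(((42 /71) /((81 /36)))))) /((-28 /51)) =-79.39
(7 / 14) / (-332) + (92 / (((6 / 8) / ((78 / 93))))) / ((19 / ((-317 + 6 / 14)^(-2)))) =-130716011 / 90025214952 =-0.00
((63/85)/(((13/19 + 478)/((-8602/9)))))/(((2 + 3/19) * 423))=-1278662/788672925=-0.00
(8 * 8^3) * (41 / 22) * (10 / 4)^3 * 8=10496000 / 11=954181.82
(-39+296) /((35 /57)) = 14649 /35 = 418.54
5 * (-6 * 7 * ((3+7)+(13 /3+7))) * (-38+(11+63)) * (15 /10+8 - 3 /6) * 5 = -7257600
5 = 5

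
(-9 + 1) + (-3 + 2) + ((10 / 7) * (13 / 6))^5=1123533716 / 4084101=275.10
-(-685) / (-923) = -685 / 923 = -0.74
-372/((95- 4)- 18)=-372/73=-5.10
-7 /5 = -1.40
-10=-10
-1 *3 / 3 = -1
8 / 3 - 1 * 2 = 2 / 3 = 0.67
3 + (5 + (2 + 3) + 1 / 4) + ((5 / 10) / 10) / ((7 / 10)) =373 / 28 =13.32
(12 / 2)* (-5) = -30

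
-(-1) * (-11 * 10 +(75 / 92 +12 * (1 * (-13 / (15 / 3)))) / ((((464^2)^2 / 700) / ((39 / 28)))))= -110.00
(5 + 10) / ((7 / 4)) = 60 / 7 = 8.57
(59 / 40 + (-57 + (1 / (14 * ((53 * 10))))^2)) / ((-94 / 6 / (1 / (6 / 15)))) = 9171019827 / 1035060320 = 8.86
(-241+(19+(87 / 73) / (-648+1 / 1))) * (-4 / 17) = 41941476 / 802927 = 52.24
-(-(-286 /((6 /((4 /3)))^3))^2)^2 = -27404638683136 /282429536481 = -97.03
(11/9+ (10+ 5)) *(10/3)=1460/27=54.07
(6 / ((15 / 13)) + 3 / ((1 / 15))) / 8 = 251 / 40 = 6.28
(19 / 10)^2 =361 / 100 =3.61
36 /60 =3 /5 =0.60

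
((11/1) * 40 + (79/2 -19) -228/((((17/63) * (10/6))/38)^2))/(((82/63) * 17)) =-1481403314097/20143300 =-73543.23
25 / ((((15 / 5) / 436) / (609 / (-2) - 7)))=-1131783.33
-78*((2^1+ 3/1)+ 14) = -1482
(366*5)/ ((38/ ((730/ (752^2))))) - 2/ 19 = -231529/ 5372288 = -0.04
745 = 745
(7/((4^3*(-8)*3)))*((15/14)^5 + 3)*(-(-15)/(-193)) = 11864235/7592230912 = 0.00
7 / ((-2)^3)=-7 / 8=-0.88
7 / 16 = 0.44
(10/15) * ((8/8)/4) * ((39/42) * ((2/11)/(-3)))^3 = -0.00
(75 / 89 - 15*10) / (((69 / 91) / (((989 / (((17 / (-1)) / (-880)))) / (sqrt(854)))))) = -1088373000*sqrt(854) / 92293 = -344617.98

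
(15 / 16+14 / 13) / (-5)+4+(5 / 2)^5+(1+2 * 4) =229327 / 2080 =110.25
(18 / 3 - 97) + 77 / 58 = -5201 / 58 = -89.67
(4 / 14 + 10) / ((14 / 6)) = 216 / 49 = 4.41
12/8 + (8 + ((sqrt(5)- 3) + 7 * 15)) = sqrt(5) + 223/2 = 113.74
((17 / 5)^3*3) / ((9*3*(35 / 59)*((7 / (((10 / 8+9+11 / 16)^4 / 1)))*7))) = 1268168125 / 589824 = 2150.08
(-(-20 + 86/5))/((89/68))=952/445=2.14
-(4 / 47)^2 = -16 / 2209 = -0.01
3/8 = 0.38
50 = 50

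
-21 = -21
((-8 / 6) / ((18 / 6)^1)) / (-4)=0.11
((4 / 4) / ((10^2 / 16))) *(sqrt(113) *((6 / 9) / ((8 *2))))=sqrt(113) / 150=0.07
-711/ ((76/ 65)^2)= -3003975/ 5776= -520.08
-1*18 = -18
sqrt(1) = 1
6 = 6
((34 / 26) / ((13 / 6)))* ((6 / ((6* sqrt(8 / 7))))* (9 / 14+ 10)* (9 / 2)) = 68391* sqrt(14) / 9464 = 27.04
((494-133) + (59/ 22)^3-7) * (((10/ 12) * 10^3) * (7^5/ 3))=41752485123125/ 23958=1742736669.30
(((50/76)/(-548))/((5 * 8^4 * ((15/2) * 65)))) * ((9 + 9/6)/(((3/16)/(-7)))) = 0.00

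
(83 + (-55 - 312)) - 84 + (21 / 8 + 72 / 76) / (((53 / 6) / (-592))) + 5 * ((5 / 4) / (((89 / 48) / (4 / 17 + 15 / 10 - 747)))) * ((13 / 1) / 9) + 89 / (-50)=-968506973897 / 228538650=-4237.83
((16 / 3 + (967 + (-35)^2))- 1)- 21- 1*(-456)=7894 / 3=2631.33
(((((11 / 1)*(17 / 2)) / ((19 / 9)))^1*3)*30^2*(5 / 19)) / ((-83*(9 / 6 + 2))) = -22720500 / 209741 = -108.33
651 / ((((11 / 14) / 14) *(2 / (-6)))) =-382788 / 11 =-34798.91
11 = 11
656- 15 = 641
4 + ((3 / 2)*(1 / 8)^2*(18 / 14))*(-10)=1657 / 448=3.70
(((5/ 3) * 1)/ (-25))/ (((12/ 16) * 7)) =-4/ 315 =-0.01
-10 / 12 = -5 / 6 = -0.83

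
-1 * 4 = -4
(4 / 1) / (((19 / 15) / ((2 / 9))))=40 / 57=0.70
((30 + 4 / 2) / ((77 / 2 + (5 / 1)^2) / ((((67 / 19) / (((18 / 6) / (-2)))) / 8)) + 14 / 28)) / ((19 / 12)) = -51456 / 548891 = -0.09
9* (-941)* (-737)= 6241653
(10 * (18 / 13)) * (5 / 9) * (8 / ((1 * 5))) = 160 / 13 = 12.31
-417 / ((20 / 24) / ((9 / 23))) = -22518 / 115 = -195.81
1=1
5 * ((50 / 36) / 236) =125 / 4248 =0.03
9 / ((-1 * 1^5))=-9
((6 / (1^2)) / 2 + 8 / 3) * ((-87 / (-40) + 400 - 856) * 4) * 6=-308601 / 5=-61720.20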